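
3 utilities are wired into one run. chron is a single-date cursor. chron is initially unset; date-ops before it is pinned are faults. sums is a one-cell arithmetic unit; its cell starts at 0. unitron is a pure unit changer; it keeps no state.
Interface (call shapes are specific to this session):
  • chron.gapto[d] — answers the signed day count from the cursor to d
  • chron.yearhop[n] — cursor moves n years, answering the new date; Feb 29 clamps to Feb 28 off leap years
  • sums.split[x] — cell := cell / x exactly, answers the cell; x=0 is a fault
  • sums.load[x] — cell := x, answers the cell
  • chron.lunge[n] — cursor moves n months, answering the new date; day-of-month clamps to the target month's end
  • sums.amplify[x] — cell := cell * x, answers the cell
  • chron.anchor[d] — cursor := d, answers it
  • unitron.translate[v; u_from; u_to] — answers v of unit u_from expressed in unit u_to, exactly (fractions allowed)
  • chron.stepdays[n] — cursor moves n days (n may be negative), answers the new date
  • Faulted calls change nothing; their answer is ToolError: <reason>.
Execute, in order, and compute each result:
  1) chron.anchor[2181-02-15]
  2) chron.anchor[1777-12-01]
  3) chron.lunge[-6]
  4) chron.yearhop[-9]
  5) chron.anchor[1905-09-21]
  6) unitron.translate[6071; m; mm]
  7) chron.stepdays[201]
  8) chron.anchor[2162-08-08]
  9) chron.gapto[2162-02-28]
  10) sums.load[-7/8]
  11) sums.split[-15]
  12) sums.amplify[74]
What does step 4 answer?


~$ anchor d→2181-02-15
:: 2181-02-15
~$ anchor d→1777-12-01
:: 1777-12-01
~$ lunge n→-6
:: 1777-06-01
~$ yearhop n→-9
:: 1768-06-01
~$ anchor d→1905-09-21
:: 1905-09-21
~$ translate v→6071 u_from→m u_to→mm
:: 6071000
~$ stepdays n→201
:: 1906-04-10
~$ anchor d→2162-08-08
:: 2162-08-08
~$ gapto d→2162-02-28
:: -161
~$ load x→-7/8
:: -7/8
~$ split x→-15
:: 7/120
~$ amplify x→74
:: 259/60

Answer: 1768-06-01


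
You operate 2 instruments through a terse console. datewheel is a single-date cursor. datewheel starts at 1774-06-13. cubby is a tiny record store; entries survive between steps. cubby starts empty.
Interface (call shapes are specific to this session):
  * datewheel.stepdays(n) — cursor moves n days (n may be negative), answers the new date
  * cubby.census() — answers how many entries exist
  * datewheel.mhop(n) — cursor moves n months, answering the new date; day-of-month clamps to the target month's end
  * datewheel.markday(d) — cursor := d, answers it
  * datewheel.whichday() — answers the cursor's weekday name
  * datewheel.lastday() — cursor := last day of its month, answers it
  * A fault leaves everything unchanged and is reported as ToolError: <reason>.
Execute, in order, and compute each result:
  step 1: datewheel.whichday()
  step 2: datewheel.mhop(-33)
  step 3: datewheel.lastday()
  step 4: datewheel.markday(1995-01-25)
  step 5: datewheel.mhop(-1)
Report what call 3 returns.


Answer: 1771-09-30

Derivation:
Then datewheel.whichday(), and see Monday.
I invoke datewheel.mhop using n='-33', and see 1771-09-13.
Invoking datewheel.lastday, → 1771-09-30.
Calling datewheel.markday using d='1995-01-25', and get 1995-01-25.
I invoke datewheel.mhop using n='-1', yielding 1994-12-25.


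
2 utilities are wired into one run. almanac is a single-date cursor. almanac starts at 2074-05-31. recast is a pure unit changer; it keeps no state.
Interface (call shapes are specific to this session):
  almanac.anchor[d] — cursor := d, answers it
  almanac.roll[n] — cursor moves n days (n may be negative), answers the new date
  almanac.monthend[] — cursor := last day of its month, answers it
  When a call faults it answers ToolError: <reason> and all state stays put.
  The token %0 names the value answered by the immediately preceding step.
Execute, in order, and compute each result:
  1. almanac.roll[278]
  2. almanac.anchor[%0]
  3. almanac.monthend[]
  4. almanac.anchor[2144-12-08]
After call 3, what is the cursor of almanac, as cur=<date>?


Answer: cur=2075-03-31

Derivation:
[in] almanac.roll 278
:: 2075-03-05
[in] almanac.anchor %0
:: 2075-03-05
[in] almanac.monthend
:: 2075-03-31
[in] almanac.anchor 2144-12-08
:: 2144-12-08


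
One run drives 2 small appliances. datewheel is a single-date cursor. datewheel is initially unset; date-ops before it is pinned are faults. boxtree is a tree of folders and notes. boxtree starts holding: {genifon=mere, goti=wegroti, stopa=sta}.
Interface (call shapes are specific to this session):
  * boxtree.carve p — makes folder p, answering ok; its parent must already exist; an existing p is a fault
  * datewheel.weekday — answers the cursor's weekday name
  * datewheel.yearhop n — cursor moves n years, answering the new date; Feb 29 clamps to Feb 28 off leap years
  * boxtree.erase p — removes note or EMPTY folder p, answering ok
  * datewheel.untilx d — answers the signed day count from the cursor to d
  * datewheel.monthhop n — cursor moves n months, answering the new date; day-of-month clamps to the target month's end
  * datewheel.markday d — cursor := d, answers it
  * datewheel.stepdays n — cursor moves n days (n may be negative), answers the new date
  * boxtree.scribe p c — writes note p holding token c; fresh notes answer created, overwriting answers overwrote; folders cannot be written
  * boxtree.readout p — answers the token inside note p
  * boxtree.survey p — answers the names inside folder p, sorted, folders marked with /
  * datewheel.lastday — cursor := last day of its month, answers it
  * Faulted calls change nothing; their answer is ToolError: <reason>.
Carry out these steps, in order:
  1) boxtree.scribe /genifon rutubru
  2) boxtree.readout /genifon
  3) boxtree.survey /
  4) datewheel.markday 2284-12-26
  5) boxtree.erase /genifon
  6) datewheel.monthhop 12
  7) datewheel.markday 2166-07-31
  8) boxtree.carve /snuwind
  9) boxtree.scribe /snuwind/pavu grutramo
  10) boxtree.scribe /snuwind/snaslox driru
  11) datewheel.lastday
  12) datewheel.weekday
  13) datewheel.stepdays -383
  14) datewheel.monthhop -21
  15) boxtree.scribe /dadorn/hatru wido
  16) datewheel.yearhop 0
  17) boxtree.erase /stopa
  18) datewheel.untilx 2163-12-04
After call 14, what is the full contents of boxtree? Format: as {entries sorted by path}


! boxtree.scribe(p→/genifon, c→rutubru) : overwrote
! boxtree.readout(p→/genifon) : rutubru
! boxtree.survey(p→/) : [genifon, goti, stopa]
! datewheel.markday(d→2284-12-26) : 2284-12-26
! boxtree.erase(p→/genifon) : ok
! datewheel.monthhop(n→12) : 2285-12-26
! datewheel.markday(d→2166-07-31) : 2166-07-31
! boxtree.carve(p→/snuwind) : ok
! boxtree.scribe(p→/snuwind/pavu, c→grutramo) : created
! boxtree.scribe(p→/snuwind/snaslox, c→driru) : created
! datewheel.lastday() : 2166-07-31
! datewheel.weekday() : Thursday
! datewheel.stepdays(n→-383) : 2165-07-13
! datewheel.monthhop(n→-21) : 2163-10-13
! boxtree.scribe(p→/dadorn/hatru, c→wido) : ToolError: no parent
! datewheel.yearhop(n→0) : 2163-10-13
! boxtree.erase(p→/stopa) : ok
! datewheel.untilx(d→2163-12-04) : 52

Answer: {goti=wegroti, snuwind/, snuwind/pavu=grutramo, snuwind/snaslox=driru, stopa=sta}


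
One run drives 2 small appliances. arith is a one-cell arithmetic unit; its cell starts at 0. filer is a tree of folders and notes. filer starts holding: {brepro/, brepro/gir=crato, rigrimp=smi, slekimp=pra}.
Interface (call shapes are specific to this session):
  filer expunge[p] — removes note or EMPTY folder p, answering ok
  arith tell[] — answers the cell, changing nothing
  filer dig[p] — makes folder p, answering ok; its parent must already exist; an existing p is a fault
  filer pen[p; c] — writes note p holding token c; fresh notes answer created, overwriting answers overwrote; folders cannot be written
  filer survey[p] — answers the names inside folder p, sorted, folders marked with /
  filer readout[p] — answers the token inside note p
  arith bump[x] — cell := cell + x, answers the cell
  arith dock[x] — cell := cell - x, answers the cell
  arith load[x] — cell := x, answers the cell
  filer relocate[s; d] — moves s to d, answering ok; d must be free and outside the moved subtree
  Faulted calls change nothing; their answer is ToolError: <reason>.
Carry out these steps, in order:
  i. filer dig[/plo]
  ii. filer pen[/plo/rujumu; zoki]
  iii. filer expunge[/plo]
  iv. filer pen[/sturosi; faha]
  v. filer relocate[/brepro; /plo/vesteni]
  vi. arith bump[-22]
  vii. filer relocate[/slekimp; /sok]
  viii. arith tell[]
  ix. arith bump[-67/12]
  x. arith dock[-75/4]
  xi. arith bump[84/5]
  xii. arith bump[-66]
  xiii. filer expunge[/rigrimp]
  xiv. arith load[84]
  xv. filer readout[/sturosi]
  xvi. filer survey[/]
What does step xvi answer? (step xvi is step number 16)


Answer: [plo/, sok, sturosi]

Derivation:
Next I call filer dig with p: /plo: ok.
I run filer pen with p: /plo/rujumu, c: zoki, — result: created.
Invoking filer expunge with p: /plo, and get ToolError: not empty.
Using filer pen with p: /sturosi, c: faha, and observe created.
Then filer relocate with s: /brepro, d: /plo/vesteni, which returns ok.
Using arith bump with x: -22, → -22.
Then filer relocate with s: /slekimp, d: /sok, and see ok.
I use arith tell, — result: -22.
Now I run arith bump with x: -67/12, → -331/12.
I call arith dock with x: -75/4: -53/6.
Now I run arith bump with x: 84/5, which returns 239/30.
Invoking arith bump with x: -66, — result: -1741/30.
I call filer expunge with p: /rigrimp, and see ok.
I try arith load with x: 84, and observe 84.
I call filer readout with p: /sturosi, which returns faha.
Then filer survey with p: /, giving [plo/, sok, sturosi].


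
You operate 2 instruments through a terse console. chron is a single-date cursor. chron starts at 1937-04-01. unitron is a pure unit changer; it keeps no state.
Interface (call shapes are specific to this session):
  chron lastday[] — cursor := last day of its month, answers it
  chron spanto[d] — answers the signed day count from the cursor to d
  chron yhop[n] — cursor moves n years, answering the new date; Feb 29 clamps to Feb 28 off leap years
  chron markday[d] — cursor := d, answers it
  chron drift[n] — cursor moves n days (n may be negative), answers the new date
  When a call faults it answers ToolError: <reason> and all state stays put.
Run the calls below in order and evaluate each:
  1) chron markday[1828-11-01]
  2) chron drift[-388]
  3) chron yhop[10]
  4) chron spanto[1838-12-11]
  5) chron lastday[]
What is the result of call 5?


Step: chron markday[d='1828-11-01']
Result: 1828-11-01
Step: chron drift[n='-388']
Result: 1827-10-10
Step: chron yhop[n='10']
Result: 1837-10-10
Step: chron spanto[d='1838-12-11']
Result: 427
Step: chron lastday[]
Result: 1837-10-31

Answer: 1837-10-31


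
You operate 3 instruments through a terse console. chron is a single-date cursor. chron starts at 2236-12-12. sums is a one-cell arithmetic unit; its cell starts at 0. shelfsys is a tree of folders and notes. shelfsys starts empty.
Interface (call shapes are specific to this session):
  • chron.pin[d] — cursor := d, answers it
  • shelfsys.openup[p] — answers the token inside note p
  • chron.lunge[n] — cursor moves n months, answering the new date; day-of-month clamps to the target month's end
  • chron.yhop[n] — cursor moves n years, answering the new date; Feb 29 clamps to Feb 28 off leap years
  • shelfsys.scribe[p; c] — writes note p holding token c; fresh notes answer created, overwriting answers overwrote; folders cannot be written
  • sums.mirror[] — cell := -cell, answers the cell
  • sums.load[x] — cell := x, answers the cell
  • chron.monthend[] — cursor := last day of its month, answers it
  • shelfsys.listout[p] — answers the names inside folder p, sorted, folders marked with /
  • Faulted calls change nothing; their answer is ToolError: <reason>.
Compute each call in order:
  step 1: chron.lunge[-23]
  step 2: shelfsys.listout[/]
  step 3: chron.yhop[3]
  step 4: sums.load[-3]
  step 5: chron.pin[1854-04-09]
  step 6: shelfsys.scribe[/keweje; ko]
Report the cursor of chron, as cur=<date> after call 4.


Answer: cur=2238-01-12

Derivation:
·→ lunge(n→-23)
·← 2235-01-12
·→ listout(p→/)
·← []
·→ yhop(n→3)
·← 2238-01-12
·→ load(x→-3)
·← -3
·→ pin(d→1854-04-09)
·← 1854-04-09
·→ scribe(p→/keweje, c→ko)
·← created


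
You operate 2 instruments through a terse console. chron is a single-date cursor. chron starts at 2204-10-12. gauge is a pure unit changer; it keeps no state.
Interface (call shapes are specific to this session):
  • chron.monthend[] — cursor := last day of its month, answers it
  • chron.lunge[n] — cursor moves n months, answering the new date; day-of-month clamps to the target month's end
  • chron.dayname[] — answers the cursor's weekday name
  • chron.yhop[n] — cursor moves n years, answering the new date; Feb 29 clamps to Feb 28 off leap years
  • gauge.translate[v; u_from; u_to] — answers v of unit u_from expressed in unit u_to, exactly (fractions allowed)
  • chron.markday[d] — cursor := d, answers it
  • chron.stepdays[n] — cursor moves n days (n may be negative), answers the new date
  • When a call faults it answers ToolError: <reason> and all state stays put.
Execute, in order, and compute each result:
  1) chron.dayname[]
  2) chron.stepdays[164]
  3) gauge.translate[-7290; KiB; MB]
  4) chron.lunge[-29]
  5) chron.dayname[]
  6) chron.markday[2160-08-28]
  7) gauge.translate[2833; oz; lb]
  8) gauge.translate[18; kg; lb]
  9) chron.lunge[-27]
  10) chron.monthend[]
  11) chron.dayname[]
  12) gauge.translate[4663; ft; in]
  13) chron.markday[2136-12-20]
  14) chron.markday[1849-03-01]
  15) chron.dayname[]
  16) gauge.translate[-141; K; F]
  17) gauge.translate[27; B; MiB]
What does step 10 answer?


Answer: 2158-05-31

Derivation:
$ chron.dayname
[out] Friday
$ chron.stepdays 164
[out] 2205-03-25
$ gauge.translate -7290 KiB MB
[out] -23328/3125
$ chron.lunge -29
[out] 2202-10-25
$ chron.dayname
[out] Monday
$ chron.markday 2160-08-28
[out] 2160-08-28
$ gauge.translate 2833 oz lb
[out] 2833/16
$ gauge.translate 18 kg lb
[out] 1800000000/45359237
$ chron.lunge -27
[out] 2158-05-28
$ chron.monthend
[out] 2158-05-31
$ chron.dayname
[out] Wednesday
$ gauge.translate 4663 ft in
[out] 55956
$ chron.markday 2136-12-20
[out] 2136-12-20
$ chron.markday 1849-03-01
[out] 1849-03-01
$ chron.dayname
[out] Thursday
$ gauge.translate -141 K F
[out] -71347/100
$ gauge.translate 27 B MiB
[out] 27/1048576


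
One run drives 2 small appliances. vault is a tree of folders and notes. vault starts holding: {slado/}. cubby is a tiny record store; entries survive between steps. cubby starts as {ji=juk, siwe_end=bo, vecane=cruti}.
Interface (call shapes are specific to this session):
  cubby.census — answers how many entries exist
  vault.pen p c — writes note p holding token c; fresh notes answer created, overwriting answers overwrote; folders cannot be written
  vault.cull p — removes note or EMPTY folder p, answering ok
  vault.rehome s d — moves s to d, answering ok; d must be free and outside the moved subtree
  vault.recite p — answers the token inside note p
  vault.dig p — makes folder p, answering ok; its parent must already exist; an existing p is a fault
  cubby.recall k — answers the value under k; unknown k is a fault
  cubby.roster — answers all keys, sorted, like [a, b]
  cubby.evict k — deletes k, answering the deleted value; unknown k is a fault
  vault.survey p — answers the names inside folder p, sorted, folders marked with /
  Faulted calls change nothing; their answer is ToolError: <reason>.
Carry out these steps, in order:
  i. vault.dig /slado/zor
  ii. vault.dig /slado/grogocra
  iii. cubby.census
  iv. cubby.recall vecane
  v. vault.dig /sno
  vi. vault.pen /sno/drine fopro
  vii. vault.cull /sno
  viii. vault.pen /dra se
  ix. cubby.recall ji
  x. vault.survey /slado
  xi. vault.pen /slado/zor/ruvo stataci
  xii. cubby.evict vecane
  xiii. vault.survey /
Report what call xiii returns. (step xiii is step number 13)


·→ dig(p: /slado/zor)
·← ok
·→ dig(p: /slado/grogocra)
·← ok
·→ census()
·← 3
·→ recall(k: vecane)
·← cruti
·→ dig(p: /sno)
·← ok
·→ pen(p: /sno/drine, c: fopro)
·← created
·→ cull(p: /sno)
·← ToolError: not empty
·→ pen(p: /dra, c: se)
·← created
·→ recall(k: ji)
·← juk
·→ survey(p: /slado)
·← [grogocra/, zor/]
·→ pen(p: /slado/zor/ruvo, c: stataci)
·← created
·→ evict(k: vecane)
·← cruti
·→ survey(p: /)
·← [dra, slado/, sno/]

Answer: [dra, slado/, sno/]


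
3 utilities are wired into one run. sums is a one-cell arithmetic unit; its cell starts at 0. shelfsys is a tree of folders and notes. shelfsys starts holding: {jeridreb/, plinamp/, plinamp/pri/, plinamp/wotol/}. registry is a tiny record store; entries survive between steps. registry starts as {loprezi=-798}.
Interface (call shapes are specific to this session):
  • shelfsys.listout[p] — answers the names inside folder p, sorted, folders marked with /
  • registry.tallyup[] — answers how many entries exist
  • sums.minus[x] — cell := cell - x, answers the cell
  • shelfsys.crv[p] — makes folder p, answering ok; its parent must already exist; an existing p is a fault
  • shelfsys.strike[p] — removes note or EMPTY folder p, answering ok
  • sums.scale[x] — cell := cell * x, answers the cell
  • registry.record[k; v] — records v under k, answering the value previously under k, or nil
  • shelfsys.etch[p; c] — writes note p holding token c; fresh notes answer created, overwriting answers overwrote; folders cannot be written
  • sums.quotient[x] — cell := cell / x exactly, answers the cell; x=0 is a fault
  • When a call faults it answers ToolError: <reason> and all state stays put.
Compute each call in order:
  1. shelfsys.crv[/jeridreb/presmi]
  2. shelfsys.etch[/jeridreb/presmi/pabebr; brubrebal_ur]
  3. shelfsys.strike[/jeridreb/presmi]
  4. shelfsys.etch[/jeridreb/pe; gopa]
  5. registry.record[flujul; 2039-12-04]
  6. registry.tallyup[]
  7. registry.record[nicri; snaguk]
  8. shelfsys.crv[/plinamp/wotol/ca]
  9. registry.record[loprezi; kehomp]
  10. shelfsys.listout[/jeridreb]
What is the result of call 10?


Answer: [pe, presmi/]

Derivation:
Next I call crv using p: /jeridreb/presmi, and get ok.
I use etch using p: /jeridreb/presmi/pabebr, c: brubrebal_ur, and see created.
Using strike using p: /jeridreb/presmi, — result: ToolError: not empty.
Next I call etch using p: /jeridreb/pe, c: gopa, yielding created.
I use record using k: flujul, v: 2039-12-04, and see nil.
Next I call tallyup, yielding 2.
Then record using k: nicri, v: snaguk, and see nil.
I run crv using p: /plinamp/wotol/ca, which returns ok.
I call record using k: loprezi, v: kehomp, → -798.
Now I run listout using p: /jeridreb, and get [pe, presmi/].


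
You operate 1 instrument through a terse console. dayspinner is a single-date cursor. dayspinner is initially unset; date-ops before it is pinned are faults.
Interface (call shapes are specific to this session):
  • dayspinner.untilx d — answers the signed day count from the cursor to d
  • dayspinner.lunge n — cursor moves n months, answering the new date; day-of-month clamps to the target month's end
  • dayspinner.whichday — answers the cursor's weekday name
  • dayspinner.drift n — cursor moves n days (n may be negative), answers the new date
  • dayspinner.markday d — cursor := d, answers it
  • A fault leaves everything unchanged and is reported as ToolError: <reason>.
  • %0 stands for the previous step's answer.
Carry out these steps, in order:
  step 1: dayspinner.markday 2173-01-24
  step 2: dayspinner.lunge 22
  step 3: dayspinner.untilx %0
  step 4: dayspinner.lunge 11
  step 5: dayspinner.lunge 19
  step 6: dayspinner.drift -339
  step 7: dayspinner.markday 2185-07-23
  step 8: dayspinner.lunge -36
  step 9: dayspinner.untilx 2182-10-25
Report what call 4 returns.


-> dayspinner.markday(d→2173-01-24)
<- 2173-01-24
-> dayspinner.lunge(n→22)
<- 2174-11-24
-> dayspinner.untilx(d→%0)
<- 0
-> dayspinner.lunge(n→11)
<- 2175-10-24
-> dayspinner.lunge(n→19)
<- 2177-05-24
-> dayspinner.drift(n→-339)
<- 2176-06-19
-> dayspinner.markday(d→2185-07-23)
<- 2185-07-23
-> dayspinner.lunge(n→-36)
<- 2182-07-23
-> dayspinner.untilx(d→2182-10-25)
<- 94

Answer: 2175-10-24


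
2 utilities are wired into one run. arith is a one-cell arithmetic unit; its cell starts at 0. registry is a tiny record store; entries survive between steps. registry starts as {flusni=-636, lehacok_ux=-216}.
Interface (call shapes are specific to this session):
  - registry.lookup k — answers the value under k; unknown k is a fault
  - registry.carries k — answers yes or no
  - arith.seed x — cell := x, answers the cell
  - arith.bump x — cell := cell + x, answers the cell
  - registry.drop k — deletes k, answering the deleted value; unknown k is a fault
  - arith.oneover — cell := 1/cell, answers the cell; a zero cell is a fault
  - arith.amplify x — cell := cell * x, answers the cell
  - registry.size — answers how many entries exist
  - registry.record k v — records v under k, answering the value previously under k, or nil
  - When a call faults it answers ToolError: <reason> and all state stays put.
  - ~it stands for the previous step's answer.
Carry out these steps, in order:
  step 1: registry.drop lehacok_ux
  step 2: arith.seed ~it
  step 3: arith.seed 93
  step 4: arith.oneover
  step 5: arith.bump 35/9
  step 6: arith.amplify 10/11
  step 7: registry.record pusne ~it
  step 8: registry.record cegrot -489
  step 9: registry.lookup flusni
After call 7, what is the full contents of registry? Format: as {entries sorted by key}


Answer: {flusni=-636, pusne=10880/3069}

Derivation:
→ registry.drop(k→lehacok_ux)
← -216
→ arith.seed(x→~it)
← -216
→ arith.seed(x→93)
← 93
→ arith.oneover()
← 1/93
→ arith.bump(x→35/9)
← 1088/279
→ arith.amplify(x→10/11)
← 10880/3069
→ registry.record(k→pusne, v→~it)
← nil
→ registry.record(k→cegrot, v→-489)
← nil
→ registry.lookup(k→flusni)
← -636


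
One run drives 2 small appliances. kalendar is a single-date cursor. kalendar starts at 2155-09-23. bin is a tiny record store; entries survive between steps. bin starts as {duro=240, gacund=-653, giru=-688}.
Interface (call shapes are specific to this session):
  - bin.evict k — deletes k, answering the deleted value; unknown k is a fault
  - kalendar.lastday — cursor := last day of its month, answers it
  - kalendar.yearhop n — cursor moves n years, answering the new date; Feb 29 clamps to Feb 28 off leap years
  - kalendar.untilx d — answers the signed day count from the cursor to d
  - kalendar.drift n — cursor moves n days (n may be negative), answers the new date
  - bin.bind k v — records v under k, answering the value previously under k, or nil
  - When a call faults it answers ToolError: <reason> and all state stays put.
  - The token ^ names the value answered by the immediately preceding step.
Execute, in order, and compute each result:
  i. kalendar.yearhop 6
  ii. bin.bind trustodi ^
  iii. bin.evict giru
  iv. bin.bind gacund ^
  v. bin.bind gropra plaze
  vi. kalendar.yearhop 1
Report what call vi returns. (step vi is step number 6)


-- yearhop(n→6) ~> 2161-09-23
-- bind(k→trustodi, v→^) ~> nil
-- evict(k→giru) ~> -688
-- bind(k→gacund, v→^) ~> -653
-- bind(k→gropra, v→plaze) ~> nil
-- yearhop(n→1) ~> 2162-09-23

Answer: 2162-09-23


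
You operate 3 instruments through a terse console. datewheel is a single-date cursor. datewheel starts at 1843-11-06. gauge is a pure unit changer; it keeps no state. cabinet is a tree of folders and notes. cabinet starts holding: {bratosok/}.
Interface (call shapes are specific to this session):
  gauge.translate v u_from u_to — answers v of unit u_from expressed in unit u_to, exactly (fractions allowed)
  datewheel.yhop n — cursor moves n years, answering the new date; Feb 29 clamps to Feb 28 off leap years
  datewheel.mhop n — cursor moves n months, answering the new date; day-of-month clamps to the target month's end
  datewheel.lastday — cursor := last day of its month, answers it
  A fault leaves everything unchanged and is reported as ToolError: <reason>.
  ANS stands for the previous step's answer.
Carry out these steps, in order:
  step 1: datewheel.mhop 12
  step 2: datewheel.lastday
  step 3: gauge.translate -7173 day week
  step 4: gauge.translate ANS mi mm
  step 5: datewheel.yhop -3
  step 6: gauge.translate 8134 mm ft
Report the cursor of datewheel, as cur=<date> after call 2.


~$ mhop n='12'
:: 1844-11-06
~$ lastday
:: 1844-11-30
~$ translate v='-7173' u_from='day' u_to='week'
:: -7173/7
~$ translate v='ANS' u_from='mi' u_to='mm'
:: -11543824512/7
~$ yhop n='-3'
:: 1841-11-30
~$ translate v='8134' u_from='mm' u_to='ft'
:: 20335/762

Answer: cur=1844-11-30


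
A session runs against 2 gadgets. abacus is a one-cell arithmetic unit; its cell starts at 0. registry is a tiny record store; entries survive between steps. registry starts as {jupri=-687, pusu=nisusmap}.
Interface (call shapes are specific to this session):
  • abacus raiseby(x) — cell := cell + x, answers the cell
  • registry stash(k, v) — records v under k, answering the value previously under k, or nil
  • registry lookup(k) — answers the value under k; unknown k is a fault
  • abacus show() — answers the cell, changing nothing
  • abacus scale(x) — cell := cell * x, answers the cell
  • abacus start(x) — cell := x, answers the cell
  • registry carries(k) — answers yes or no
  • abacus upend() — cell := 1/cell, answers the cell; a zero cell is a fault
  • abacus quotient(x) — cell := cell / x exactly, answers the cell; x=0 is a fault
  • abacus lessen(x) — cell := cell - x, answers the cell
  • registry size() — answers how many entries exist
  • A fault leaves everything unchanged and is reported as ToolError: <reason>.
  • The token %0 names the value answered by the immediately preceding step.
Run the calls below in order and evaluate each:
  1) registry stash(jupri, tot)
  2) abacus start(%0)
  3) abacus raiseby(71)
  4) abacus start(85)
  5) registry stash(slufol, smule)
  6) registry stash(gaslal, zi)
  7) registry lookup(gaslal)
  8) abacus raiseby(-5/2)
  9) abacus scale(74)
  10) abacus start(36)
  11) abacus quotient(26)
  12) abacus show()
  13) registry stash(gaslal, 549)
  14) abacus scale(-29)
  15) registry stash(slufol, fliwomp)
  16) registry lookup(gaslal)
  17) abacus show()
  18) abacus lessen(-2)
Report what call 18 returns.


Answer: -496/13

Derivation:
;; 1. registry stash(k: jupri, v: tot) == -687
;; 2. abacus start(x: %0) == -687
;; 3. abacus raiseby(x: 71) == -616
;; 4. abacus start(x: 85) == 85
;; 5. registry stash(k: slufol, v: smule) == nil
;; 6. registry stash(k: gaslal, v: zi) == nil
;; 7. registry lookup(k: gaslal) == zi
;; 8. abacus raiseby(x: -5/2) == 165/2
;; 9. abacus scale(x: 74) == 6105
;; 10. abacus start(x: 36) == 36
;; 11. abacus quotient(x: 26) == 18/13
;; 12. abacus show() == 18/13
;; 13. registry stash(k: gaslal, v: 549) == zi
;; 14. abacus scale(x: -29) == -522/13
;; 15. registry stash(k: slufol, v: fliwomp) == smule
;; 16. registry lookup(k: gaslal) == 549
;; 17. abacus show() == -522/13
;; 18. abacus lessen(x: -2) == -496/13


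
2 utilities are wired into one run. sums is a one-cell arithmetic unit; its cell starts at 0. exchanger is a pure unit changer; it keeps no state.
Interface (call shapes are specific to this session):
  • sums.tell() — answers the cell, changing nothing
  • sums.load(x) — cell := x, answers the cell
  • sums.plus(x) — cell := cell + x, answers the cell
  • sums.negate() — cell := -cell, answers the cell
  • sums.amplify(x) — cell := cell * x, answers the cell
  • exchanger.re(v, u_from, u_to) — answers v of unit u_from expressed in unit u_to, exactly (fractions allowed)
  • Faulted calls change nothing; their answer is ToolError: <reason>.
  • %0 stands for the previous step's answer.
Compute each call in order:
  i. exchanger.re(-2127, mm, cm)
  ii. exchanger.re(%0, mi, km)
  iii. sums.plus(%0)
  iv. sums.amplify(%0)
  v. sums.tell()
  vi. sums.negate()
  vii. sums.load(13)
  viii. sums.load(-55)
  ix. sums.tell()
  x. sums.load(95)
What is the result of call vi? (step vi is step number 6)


Answer: -715175800758441/6103515625

Derivation:
Do: re[v='-2127'; u_from='mm'; u_to='cm']
See: -2127/10
Do: re[v='%0'; u_from='mi'; u_to='km']
See: -26742771/78125
Do: plus[x='%0']
See: -26742771/78125
Do: amplify[x='%0']
See: 715175800758441/6103515625
Do: tell[]
See: 715175800758441/6103515625
Do: negate[]
See: -715175800758441/6103515625
Do: load[x='13']
See: 13
Do: load[x='-55']
See: -55
Do: tell[]
See: -55
Do: load[x='95']
See: 95


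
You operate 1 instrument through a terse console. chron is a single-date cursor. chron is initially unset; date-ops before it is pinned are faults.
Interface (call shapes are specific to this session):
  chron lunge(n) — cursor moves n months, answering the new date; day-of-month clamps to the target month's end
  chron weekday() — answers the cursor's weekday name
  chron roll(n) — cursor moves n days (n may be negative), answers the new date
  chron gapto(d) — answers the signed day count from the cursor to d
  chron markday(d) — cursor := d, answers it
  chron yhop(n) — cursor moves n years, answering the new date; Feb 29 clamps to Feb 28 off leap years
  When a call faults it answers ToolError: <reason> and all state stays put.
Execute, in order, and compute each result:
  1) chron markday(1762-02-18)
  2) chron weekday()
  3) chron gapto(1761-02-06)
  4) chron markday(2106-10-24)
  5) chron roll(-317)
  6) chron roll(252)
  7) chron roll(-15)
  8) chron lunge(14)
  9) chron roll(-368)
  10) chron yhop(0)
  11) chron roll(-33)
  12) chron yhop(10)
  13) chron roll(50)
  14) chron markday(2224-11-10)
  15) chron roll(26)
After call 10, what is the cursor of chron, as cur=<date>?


Answer: cur=2106-10-02

Derivation:
Invoking chron markday(d=1762-02-18), and see 1762-02-18.
Next I call chron weekday, which returns Thursday.
Then chron gapto(d=1761-02-06), and see -377.
I invoke chron markday(d=2106-10-24), — result: 2106-10-24.
I try chron roll(n=-317), → 2105-12-11.
Calling chron roll(n=252), giving 2106-08-20.
I invoke chron roll(n=-15), and get 2106-08-05.
I call chron lunge(n=14), and see 2107-10-05.
I invoke chron roll(n=-368), and see 2106-10-02.
I try chron yhop(n=0), yielding 2106-10-02.
I run chron roll(n=-33), yielding 2106-08-30.
I call chron yhop(n=10), and see 2116-08-30.
Then chron roll(n=50), and see 2116-10-19.
I invoke chron markday(d=2224-11-10), which returns 2224-11-10.
Invoking chron roll(n=26), and observe 2224-12-06.


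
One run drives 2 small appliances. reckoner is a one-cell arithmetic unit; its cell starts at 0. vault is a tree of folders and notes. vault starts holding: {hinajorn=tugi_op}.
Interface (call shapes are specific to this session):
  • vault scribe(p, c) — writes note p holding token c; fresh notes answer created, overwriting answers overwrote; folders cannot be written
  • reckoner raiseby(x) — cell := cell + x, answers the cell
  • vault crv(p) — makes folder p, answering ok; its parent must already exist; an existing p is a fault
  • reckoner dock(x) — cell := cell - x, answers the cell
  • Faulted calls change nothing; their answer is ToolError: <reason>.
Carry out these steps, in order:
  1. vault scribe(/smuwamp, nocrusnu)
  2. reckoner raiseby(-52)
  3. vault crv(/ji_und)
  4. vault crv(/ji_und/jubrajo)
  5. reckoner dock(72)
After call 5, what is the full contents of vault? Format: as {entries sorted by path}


·→ vault scribe(/smuwamp, nocrusnu)
·← created
·→ reckoner raiseby(-52)
·← -52
·→ vault crv(/ji_und)
·← ok
·→ vault crv(/ji_und/jubrajo)
·← ok
·→ reckoner dock(72)
·← -124

Answer: {hinajorn=tugi_op, ji_und/, ji_und/jubrajo/, smuwamp=nocrusnu}


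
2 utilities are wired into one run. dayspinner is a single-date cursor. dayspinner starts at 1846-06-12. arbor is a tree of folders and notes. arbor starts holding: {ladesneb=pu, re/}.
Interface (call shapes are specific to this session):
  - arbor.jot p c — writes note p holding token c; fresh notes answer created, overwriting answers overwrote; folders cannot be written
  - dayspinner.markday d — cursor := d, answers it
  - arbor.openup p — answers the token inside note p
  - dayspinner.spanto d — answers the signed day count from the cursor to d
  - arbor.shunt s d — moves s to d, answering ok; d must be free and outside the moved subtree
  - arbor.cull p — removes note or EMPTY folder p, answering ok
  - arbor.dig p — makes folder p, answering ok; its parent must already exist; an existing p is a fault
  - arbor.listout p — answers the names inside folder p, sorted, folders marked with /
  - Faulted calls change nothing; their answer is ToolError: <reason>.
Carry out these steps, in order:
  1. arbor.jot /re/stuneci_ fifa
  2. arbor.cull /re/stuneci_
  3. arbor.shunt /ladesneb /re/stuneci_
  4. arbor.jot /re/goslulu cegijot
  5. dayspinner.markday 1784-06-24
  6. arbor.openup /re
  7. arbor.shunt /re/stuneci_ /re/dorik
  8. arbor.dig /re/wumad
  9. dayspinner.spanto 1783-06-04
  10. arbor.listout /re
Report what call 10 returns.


-- 1. arbor.jot(p: /re/stuneci_, c: fifa) == created
-- 2. arbor.cull(p: /re/stuneci_) == ok
-- 3. arbor.shunt(s: /ladesneb, d: /re/stuneci_) == ok
-- 4. arbor.jot(p: /re/goslulu, c: cegijot) == created
-- 5. dayspinner.markday(d: 1784-06-24) == 1784-06-24
-- 6. arbor.openup(p: /re) == ToolError: is a directory
-- 7. arbor.shunt(s: /re/stuneci_, d: /re/dorik) == ok
-- 8. arbor.dig(p: /re/wumad) == ok
-- 9. dayspinner.spanto(d: 1783-06-04) == -386
-- 10. arbor.listout(p: /re) == [dorik, goslulu, wumad/]

Answer: [dorik, goslulu, wumad/]


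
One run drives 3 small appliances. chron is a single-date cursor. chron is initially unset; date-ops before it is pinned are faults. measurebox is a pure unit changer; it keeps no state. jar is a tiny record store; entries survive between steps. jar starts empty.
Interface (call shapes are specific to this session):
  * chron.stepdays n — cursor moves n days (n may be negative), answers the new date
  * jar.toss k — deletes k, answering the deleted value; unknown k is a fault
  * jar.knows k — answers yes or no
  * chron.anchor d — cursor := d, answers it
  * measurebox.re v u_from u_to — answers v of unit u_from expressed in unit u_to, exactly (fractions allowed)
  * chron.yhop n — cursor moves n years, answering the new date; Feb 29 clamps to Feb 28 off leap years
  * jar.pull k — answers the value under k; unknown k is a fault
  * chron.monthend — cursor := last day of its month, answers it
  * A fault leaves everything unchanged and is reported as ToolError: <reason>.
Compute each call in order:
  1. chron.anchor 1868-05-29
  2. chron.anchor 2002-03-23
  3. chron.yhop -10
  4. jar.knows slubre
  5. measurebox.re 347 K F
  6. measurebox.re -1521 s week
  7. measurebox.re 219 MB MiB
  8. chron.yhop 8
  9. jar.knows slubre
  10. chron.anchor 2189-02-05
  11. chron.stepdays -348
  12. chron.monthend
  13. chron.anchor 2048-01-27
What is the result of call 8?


Answer: 2000-03-23

Derivation:
-> chron.anchor(1868-05-29)
<- 1868-05-29
-> chron.anchor(2002-03-23)
<- 2002-03-23
-> chron.yhop(-10)
<- 1992-03-23
-> jar.knows(slubre)
<- no
-> measurebox.re(347, K, F)
<- 16493/100
-> measurebox.re(-1521, s, week)
<- -169/67200
-> measurebox.re(219, MB, MiB)
<- 3421875/16384
-> chron.yhop(8)
<- 2000-03-23
-> jar.knows(slubre)
<- no
-> chron.anchor(2189-02-05)
<- 2189-02-05
-> chron.stepdays(-348)
<- 2188-02-23
-> chron.monthend()
<- 2188-02-29
-> chron.anchor(2048-01-27)
<- 2048-01-27


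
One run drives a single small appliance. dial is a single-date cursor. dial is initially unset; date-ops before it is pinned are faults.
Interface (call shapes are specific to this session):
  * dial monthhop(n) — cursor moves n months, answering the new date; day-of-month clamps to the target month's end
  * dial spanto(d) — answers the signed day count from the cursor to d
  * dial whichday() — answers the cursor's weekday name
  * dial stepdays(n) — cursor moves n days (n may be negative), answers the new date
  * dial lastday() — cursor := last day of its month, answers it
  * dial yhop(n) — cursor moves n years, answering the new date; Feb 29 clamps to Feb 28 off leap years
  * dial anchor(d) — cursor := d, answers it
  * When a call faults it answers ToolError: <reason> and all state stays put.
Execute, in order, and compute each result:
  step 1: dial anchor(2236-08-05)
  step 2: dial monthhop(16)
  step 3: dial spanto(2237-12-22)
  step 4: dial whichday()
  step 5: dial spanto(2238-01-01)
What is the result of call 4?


Answer: Tuesday

Derivation:
% 1. dial anchor(d→2236-08-05) : 2236-08-05
% 2. dial monthhop(n→16) : 2237-12-05
% 3. dial spanto(d→2237-12-22) : 17
% 4. dial whichday() : Tuesday
% 5. dial spanto(d→2238-01-01) : 27


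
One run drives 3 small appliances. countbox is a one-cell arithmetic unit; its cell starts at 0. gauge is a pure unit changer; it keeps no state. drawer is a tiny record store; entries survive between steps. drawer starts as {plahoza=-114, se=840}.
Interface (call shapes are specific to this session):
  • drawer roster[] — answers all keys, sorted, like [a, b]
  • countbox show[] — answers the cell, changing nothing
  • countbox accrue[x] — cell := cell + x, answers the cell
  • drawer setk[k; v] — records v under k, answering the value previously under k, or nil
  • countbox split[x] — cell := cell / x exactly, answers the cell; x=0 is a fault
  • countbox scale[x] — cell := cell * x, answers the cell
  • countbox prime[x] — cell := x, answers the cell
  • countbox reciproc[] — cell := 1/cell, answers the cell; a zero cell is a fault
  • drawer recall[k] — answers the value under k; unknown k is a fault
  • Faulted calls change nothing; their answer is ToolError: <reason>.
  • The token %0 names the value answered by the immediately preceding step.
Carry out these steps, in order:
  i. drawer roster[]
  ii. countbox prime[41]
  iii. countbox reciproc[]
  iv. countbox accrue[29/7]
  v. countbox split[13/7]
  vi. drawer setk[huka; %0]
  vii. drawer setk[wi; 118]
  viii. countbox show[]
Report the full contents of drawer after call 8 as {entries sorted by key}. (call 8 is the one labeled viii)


# 1. drawer roster() => [plahoza, se]
# 2. countbox prime(41) => 41
# 3. countbox reciproc() => 1/41
# 4. countbox accrue(29/7) => 1196/287
# 5. countbox split(13/7) => 92/41
# 6. drawer setk(huka, %0) => nil
# 7. drawer setk(wi, 118) => nil
# 8. countbox show() => 92/41

Answer: {huka=92/41, plahoza=-114, se=840, wi=118}


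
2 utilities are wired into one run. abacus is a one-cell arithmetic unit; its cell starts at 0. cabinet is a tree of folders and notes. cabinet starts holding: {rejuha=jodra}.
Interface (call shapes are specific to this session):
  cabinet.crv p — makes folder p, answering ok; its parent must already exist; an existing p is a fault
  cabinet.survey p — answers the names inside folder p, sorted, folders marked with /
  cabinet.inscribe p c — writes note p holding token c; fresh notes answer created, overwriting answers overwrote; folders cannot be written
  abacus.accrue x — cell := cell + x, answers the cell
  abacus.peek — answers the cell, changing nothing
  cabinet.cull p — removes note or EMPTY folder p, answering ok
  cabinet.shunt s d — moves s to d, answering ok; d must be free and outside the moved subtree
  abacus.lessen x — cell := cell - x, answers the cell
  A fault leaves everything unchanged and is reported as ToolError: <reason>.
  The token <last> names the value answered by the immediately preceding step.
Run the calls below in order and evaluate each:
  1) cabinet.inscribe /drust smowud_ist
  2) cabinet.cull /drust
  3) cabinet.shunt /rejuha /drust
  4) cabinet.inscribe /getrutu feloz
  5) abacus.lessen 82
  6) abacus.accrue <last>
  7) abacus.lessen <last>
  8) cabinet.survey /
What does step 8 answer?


I run inscribe on /drust, smowud_ist, — result: created.
I invoke cull on /drust, yielding ok.
Next I call shunt on /rejuha, /drust, and observe ok.
I call inscribe on /getrutu, feloz, which returns created.
I try lessen on 82, which returns -82.
I call accrue on <last>, and see -164.
Calling lessen on <last>, and see 0.
I run survey on /, yielding [drust, getrutu].

Answer: [drust, getrutu]
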